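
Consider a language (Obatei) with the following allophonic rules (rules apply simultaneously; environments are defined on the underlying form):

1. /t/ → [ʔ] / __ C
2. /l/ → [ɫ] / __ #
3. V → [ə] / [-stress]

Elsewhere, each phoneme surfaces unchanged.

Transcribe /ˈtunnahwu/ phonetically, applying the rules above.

[ˈtunnəhwə]

/t/ — word-initial; rule 1 does not apply here → [t].
/u/ (between /t/ and /n/) fails the environment for rule 3, so it stays [u].
/n/ — not in any rule's target class → [n].
/n/ — not in any rule's target class → [n].
/a/ meets the environment for rule 3 (in an unstressed syllable) → [ə].
/h/ — not in any rule's target class → [h].
/w/ stays [w].
/u/ (word-final) occurs in an unstressed syllable → [ə] by rule 3.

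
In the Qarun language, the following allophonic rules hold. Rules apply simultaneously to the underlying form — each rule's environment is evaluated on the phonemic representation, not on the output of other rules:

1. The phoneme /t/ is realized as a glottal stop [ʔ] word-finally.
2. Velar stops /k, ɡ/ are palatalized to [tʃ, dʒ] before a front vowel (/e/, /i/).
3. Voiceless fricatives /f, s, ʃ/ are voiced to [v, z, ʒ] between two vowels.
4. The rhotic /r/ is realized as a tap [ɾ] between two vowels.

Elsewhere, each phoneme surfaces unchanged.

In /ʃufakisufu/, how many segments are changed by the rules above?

Segments that undergo a rule: /f/ → [v] (rule 3); /k/ → [tʃ] (rule 2); /s/ → [z] (rule 3); /f/ → [v] (rule 3).
All other segments surface unchanged.

4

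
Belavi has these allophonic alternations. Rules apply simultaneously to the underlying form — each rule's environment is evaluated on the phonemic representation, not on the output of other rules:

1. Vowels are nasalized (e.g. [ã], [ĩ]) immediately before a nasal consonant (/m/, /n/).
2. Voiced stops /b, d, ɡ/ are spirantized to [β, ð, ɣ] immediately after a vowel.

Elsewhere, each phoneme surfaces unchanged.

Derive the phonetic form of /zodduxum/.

/z/ (word-initial) is unaffected → [z].
/o/ (between /z/ and /d/) fails the environment for rule 1, so it stays [o].
/d/ — between /o/ and /d/, immediately after a vowel — surfaces as [ð] (rule 2).
/d/ (between /d/ and /u/): rule 2 targets it, but not immediately after a vowel → unchanged [d].
/u/ (between /d/ and /x/) is in the target of rule 1 but the environment (before a nasal consonant) is not met → [u].
/x/ (between /u/ and /u/): no rule targets it → [x].
/u/ meets the environment for rule 1 (before a nasal consonant) → [ũ].
/m/ (word-final) is unaffected → [m].

[zoðduxũm]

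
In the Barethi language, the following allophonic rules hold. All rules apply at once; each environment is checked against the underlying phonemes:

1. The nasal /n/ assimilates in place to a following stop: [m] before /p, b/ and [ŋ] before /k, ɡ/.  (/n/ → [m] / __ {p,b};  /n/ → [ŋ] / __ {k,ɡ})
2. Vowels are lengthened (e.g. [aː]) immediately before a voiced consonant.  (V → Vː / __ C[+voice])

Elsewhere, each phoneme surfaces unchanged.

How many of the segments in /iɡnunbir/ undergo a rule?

Segments that undergo a rule: /i/ → [iː] (rule 2); /u/ → [uː] (rule 2); /n/ → [m] (rule 1); /i/ → [iː] (rule 2).
All other segments surface unchanged.

4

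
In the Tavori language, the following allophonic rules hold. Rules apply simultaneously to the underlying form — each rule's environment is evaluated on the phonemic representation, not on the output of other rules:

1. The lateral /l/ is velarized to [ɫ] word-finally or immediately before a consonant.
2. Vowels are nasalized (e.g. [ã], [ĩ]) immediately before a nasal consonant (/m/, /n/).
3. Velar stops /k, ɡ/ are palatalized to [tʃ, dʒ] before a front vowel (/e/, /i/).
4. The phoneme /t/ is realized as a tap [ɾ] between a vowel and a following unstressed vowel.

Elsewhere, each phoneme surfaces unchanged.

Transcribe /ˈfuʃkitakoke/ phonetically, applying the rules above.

/u/ — between /f/ and /ʃ/; rule 2 does not apply here → [u].
/k/ (between /ʃ/ and /i/): before a front vowel, so rule 3 applies → [tʃ].
/i/ (between /k/ and /t/) is in the target of rule 2 but the environment (before a nasal consonant) is not met → [i].
/t/ — between /i/ and /a/, between a vowel and a following unstressed vowel — surfaces as [ɾ] (rule 4).
/a/ (between /t/ and /k/): rule 2 targets it, but not before a nasal consonant → unchanged [a].
/k/ (between /a/ and /o/) fails the environment for rule 3, so it stays [k].
/o/ (between /k/ and /k/) is in the target of rule 2 but the environment (before a nasal consonant) is not met → [o].
/k/ (between /o/ and /e/): before a front vowel, so rule 3 applies → [tʃ].
/e/ (word-final): rule 2 targets it, but not before a nasal consonant → unchanged [e].

[ˈfuʃtʃiɾakotʃe]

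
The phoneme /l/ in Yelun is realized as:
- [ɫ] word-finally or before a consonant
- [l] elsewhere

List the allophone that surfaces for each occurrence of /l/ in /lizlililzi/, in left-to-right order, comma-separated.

[l], [l], [l], [ɫ]

Occurrence 1 (position 1): no conditioning environment matches → elsewhere allophone [l].
Occurrence 2 (position 4): no conditioning environment matches → elsewhere allophone [l].
Occurrence 3 (position 6): no conditioning environment matches → elsewhere allophone [l].
Occurrence 4 (position 8): word-finally or before a consonant → [ɫ].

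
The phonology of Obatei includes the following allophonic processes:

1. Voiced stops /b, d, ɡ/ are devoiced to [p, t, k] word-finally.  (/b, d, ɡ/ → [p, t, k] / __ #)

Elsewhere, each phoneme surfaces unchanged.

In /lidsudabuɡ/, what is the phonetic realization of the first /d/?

/d/ (between /i/ and /s/) fails the environment for rule 1, so it stays [d].

[d]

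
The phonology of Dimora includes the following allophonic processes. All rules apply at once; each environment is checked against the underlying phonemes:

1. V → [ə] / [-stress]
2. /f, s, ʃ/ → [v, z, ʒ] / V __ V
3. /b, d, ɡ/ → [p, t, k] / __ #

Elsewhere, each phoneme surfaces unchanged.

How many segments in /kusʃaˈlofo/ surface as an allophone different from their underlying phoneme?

4

Segments that undergo a rule: /u/ → [ə] (rule 1); /a/ → [ə] (rule 1); /f/ → [v] (rule 2); /o/ → [ə] (rule 1).
All other segments surface unchanged.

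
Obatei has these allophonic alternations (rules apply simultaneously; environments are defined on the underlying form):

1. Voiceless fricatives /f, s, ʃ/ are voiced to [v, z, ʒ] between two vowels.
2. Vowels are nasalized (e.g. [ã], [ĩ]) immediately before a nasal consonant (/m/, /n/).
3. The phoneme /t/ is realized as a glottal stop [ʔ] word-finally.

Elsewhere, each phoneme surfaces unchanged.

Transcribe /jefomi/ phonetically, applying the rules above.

[jevõmi]

/j/ — not in any rule's target class → [j].
/e/ (between /j/ and /f/): rule 2 targets it, but not before a nasal consonant → unchanged [e].
/f/ meets the environment for rule 1 (between two vowels) → [v].
/o/ meets the environment for rule 2 (before a nasal consonant) → [õ].
/m/ (between /o/ and /i/) is unaffected → [m].
/i/ — word-final; rule 2 does not apply here → [i].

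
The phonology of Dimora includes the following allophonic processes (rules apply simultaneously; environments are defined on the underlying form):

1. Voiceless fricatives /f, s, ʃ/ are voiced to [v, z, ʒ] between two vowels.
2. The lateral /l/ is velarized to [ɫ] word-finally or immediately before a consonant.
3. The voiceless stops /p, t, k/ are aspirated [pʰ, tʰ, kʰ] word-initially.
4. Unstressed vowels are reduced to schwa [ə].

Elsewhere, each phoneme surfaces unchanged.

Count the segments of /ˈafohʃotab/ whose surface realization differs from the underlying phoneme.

Segments that undergo a rule: /f/ → [v] (rule 1); /o/ → [ə] (rule 4); /o/ → [ə] (rule 4); /a/ → [ə] (rule 4).
All other segments surface unchanged.

4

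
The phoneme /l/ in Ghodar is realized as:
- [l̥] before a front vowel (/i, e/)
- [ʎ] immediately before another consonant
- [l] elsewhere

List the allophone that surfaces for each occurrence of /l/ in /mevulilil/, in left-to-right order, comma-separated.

Occurrence 1 (position 5): before a front vowel (/i, e/) → [l̥].
Occurrence 2 (position 7): before a front vowel (/i, e/) → [l̥].
Occurrence 3 (position 9): no conditioning environment matches → elsewhere allophone [l].

[l̥], [l̥], [l]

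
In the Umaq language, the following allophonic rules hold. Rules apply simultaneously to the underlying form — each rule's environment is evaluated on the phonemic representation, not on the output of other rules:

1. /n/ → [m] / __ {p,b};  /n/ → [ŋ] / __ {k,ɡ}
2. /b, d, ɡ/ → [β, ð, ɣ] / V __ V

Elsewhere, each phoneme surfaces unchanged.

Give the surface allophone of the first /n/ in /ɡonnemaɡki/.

/n/ (between /o/ and /n/) fails the environment for rule 1, so it stays [n].

[n]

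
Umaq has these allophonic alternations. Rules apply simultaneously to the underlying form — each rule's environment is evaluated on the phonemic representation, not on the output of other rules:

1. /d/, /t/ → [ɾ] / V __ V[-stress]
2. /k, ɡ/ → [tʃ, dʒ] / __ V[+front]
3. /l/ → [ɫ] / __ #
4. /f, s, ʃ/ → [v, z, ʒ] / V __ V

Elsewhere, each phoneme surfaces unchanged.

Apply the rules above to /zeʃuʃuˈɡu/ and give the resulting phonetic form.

/z/ (word-initial): no rule targets it → [z].
/e/ — not in any rule's target class → [e].
Rule 4 applies to /ʃ/ (between /e/ and /u/: between two vowels) → [ʒ].
/u/ (between /ʃ/ and /ʃ/) is unaffected → [u].
/ʃ/ (between /u/ and /u/) occurs between two vowels → [ʒ] by rule 4.
/u/ (between /ʃ/ and /ɡ/) is unaffected → [u].
/ɡ/ (between /u/ and /u/): rule 2 targets it, but not before a front vowel → unchanged [ɡ].
/u/ (word-final): no rule targets it → [u].

[zeʒuʒuˈɡu]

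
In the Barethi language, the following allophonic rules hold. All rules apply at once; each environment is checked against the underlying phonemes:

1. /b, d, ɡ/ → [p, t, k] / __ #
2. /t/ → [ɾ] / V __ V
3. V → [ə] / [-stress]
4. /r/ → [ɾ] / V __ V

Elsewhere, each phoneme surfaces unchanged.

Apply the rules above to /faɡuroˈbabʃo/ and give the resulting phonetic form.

[fəɡəɾəˈbabʃə]

/f/ (word-initial): no rule targets it → [f].
/a/ — between /f/ and /ɡ/, in an unstressed syllable — surfaces as [ə] (rule 3).
/ɡ/ (between /a/ and /u/) is in the target of rule 1 but the environment (word-finally) is not met → [ɡ].
/u/ (between /ɡ/ and /r/): in an unstressed syllable, so rule 3 applies → [ə].
Rule 4 applies to /r/ (between /u/ and /o/: between two vowels) → [ɾ].
Rule 3 applies to /o/ (between /r/ and /b/: in an unstressed syllable) → [ə].
/b/ (between /o/ and /a/) fails the environment for rule 1, so it stays [b].
/a/ — between /b/ and /b/; rule 3 does not apply here → [a].
/b/ (between /a/ and /ʃ/) fails the environment for rule 1, so it stays [b].
/ʃ/ stays [ʃ].
Rule 3 applies to /o/ (word-final: in an unstressed syllable) → [ə].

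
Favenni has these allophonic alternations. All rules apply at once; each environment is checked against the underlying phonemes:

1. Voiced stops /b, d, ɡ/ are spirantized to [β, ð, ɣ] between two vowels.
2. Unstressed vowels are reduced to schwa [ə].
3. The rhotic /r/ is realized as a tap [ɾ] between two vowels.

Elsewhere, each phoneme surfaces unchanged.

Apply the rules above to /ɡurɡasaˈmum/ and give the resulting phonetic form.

[ɡərɡəsəˈmum]

/ɡ/ — word-initial; rule 1 does not apply here → [ɡ].
/u/ — between /ɡ/ and /r/, in an unstressed syllable — surfaces as [ə] (rule 2).
/r/ — between /u/ and /ɡ/; rule 3 does not apply here → [r].
/ɡ/ — between /r/ and /a/; rule 1 does not apply here → [ɡ].
Rule 2 applies to /a/ (between /ɡ/ and /s/: in an unstressed syllable) → [ə].
/s/ — not in any rule's target class → [s].
/a/ (between /s/ and /m/): in an unstressed syllable, so rule 2 applies → [ə].
/m/ (between /a/ and /u/): no rule targets it → [m].
/u/ — between /m/ and /m/; rule 2 does not apply here → [u].
/m/ — not in any rule's target class → [m].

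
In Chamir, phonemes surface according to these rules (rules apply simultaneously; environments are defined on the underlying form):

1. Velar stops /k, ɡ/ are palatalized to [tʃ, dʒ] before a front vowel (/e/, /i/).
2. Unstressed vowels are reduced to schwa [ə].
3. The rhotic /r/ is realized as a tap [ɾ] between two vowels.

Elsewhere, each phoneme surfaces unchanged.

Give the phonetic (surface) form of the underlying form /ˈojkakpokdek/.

/o/ (word-initial) is in the target of rule 2 but the environment (in an unstressed syllable) is not met → [o].
/k/ (between /j/ and /a/) is in the target of rule 1 but the environment (before a front vowel) is not met → [k].
Rule 2 applies to /a/ (between /k/ and /k/: in an unstressed syllable) → [ə].
/k/ (between /a/ and /p/) fails the environment for rule 1, so it stays [k].
/o/ (between /p/ and /k/): in an unstressed syllable, so rule 2 applies → [ə].
/k/ (between /o/ and /d/) fails the environment for rule 1, so it stays [k].
/e/ — between /d/ and /k/, in an unstressed syllable — surfaces as [ə] (rule 2).
/k/ (word-final): rule 1 targets it, but not before a front vowel → unchanged [k].

[ˈojkəkpəkdək]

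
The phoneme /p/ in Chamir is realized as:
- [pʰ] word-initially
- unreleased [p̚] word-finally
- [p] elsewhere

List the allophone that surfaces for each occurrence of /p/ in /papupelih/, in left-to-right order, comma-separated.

Occurrence 1 (position 1): word-initially → [pʰ].
Occurrence 2 (position 3): no conditioning environment matches → elsewhere allophone [p].
Occurrence 3 (position 5): no conditioning environment matches → elsewhere allophone [p].

[pʰ], [p], [p]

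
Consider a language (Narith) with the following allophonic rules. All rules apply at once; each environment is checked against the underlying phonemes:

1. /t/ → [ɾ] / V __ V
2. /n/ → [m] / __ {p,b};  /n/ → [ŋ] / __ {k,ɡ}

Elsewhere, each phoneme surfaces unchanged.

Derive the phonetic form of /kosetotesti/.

[koseɾoɾesti]

/t/ — between /e/ and /o/, between two vowels — surfaces as [ɾ] (rule 1).
Rule 1 applies to /t/ (between /o/ and /e/: between two vowels) → [ɾ].
/t/ — between /s/ and /i/; rule 1 does not apply here → [t].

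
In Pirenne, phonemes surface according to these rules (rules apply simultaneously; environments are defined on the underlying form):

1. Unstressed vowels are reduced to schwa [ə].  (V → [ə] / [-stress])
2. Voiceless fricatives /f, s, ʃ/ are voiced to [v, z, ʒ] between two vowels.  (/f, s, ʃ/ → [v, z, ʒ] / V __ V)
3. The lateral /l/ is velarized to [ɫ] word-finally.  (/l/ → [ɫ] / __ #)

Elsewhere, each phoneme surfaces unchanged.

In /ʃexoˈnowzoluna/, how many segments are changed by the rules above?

Segments that undergo a rule: /e/ → [ə] (rule 1); /o/ → [ə] (rule 1); /o/ → [ə] (rule 1); /u/ → [ə] (rule 1); /a/ → [ə] (rule 1).
All other segments surface unchanged.

5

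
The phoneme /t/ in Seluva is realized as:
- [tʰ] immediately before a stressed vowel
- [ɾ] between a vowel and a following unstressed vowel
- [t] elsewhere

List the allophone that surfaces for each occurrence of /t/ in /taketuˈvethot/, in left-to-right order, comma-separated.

[t], [ɾ], [t], [t]

Occurrence 1 (position 1): no conditioning environment matches → elsewhere allophone [t].
Occurrence 2 (position 5): between a vowel and an unstressed vowel → [ɾ].
Occurrence 3 (position 9): no conditioning environment matches → elsewhere allophone [t].
Occurrence 4 (position 12): no conditioning environment matches → elsewhere allophone [t].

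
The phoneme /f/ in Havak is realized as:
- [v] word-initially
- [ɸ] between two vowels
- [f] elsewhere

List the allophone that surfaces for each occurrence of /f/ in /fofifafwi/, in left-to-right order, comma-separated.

[v], [ɸ], [ɸ], [f]

Occurrence 1 (position 1): word-initially → [v].
Occurrence 2 (position 3): between two vowels → [ɸ].
Occurrence 3 (position 5): between two vowels → [ɸ].
Occurrence 4 (position 7): no conditioning environment matches → elsewhere allophone [f].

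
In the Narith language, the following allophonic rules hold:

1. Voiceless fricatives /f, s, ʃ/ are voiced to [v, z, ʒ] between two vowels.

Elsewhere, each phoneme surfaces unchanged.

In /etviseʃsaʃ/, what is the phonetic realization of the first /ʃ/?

/ʃ/ (between /e/ and /s/) is in the target of rule 1 but the environment (between two vowels) is not met → [ʃ].

[ʃ]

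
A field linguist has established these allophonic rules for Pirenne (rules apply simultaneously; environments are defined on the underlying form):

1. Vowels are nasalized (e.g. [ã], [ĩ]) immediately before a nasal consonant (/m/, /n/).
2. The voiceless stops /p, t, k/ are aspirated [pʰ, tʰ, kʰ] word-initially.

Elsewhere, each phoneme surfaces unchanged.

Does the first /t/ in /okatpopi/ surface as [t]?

/t/ (between /a/ and /p/): rule 2 targets it, but not word-initially → unchanged [t].
The actual realization is [t], which matches [t].

Yes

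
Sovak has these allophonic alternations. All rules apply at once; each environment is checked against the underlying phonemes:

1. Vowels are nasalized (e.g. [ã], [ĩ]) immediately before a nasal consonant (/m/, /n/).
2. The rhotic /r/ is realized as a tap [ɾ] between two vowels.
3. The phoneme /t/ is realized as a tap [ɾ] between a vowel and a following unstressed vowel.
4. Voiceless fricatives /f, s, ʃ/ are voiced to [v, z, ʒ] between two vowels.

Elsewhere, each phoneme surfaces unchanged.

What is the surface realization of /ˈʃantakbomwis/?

/ʃ/ (word-initial): rule 4 targets it, but not between two vowels → unchanged [ʃ].
/a/ (between /ʃ/ and /n/) occurs before a nasal consonant → [ã] by rule 1.
/n/ stays [n].
/t/ — between /n/ and /a/; rule 3 does not apply here → [t].
/a/ (between /t/ and /k/): rule 1 targets it, but not before a nasal consonant → unchanged [a].
/k/ stays [k].
/b/ — not in any rule's target class → [b].
Rule 1 applies to /o/ (between /b/ and /m/: before a nasal consonant) → [õ].
/m/ (between /o/ and /w/): no rule targets it → [m].
/w/ (between /m/ and /i/): no rule targets it → [w].
/i/ (between /w/ and /s/) fails the environment for rule 1, so it stays [i].
/s/ (word-final) fails the environment for rule 4, so it stays [s].

[ˈʃãntakbõmwis]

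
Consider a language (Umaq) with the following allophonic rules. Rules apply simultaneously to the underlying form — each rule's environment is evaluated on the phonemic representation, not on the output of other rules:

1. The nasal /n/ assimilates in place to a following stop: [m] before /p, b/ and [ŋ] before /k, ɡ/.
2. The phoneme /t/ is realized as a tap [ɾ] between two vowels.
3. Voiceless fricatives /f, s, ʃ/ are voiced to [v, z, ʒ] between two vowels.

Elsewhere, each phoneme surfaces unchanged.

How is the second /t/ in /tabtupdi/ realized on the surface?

[t]

/t/ — between /b/ and /u/; rule 2 does not apply here → [t].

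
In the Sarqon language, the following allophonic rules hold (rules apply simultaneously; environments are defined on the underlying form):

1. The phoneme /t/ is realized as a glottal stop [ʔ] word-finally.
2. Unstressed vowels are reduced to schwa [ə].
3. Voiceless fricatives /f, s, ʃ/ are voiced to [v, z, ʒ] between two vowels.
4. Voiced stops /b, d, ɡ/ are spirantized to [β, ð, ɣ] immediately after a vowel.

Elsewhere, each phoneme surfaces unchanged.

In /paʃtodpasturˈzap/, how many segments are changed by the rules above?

5

Segments that undergo a rule: /a/ → [ə] (rule 2); /o/ → [ə] (rule 2); /d/ → [ð] (rule 4); /a/ → [ə] (rule 2); /u/ → [ə] (rule 2).
All other segments surface unchanged.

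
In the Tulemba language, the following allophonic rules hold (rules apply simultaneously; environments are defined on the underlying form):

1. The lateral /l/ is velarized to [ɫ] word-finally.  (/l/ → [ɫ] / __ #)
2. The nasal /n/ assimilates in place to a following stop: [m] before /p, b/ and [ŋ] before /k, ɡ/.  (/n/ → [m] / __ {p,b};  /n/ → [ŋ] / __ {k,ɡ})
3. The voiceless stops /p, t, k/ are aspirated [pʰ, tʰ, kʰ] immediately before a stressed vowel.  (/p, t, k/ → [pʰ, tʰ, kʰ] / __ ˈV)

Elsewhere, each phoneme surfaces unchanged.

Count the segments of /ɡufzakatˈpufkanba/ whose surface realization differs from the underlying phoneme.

2

Segments that undergo a rule: /p/ → [pʰ] (rule 3); /n/ → [m] (rule 2).
All other segments surface unchanged.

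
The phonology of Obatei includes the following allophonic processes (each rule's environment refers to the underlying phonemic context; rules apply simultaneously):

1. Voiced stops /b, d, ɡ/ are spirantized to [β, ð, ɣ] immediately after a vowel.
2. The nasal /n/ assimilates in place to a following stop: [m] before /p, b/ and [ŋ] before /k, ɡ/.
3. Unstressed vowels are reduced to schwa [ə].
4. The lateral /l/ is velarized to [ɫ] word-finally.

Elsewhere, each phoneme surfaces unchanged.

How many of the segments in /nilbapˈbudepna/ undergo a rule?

Segments that undergo a rule: /i/ → [ə] (rule 3); /a/ → [ə] (rule 3); /d/ → [ð] (rule 1); /e/ → [ə] (rule 3); /a/ → [ə] (rule 3).
All other segments surface unchanged.

5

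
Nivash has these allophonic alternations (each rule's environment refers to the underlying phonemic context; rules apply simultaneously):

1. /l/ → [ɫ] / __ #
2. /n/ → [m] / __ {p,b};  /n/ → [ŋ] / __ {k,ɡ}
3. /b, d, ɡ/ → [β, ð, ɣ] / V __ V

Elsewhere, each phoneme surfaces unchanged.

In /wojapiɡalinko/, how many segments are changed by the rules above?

Segments that undergo a rule: /ɡ/ → [ɣ] (rule 3); /n/ → [ŋ] (rule 2).
All other segments surface unchanged.

2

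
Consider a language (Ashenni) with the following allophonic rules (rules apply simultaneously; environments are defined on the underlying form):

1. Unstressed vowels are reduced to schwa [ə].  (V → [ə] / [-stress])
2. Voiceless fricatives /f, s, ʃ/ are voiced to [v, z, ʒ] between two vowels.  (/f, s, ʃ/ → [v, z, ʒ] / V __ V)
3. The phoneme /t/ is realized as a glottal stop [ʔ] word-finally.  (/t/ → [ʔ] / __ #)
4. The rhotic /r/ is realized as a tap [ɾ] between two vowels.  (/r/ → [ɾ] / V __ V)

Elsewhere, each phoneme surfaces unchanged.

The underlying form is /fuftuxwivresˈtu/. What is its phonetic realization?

/f/ (word-initial) fails the environment for rule 2, so it stays [f].
/u/ (between /f/ and /f/) occurs in an unstressed syllable → [ə] by rule 1.
/f/ (between /u/ and /t/) fails the environment for rule 2, so it stays [f].
/t/ (between /f/ and /u/) is in the target of rule 3 but the environment (word-finally) is not met → [t].
Rule 1 applies to /u/ (between /t/ and /x/: in an unstressed syllable) → [ə].
/x/ stays [x].
/w/ — not in any rule's target class → [w].
/i/ — between /w/ and /v/, in an unstressed syllable — surfaces as [ə] (rule 1).
/v/ — not in any rule's target class → [v].
/r/ — between /v/ and /e/; rule 4 does not apply here → [r].
/e/ (between /r/ and /s/) occurs in an unstressed syllable → [ə] by rule 1.
/s/ — between /e/ and /t/; rule 2 does not apply here → [s].
/t/ (between /s/ and /u/): rule 3 targets it, but not word-finally → unchanged [t].
/u/ — word-final; rule 1 does not apply here → [u].

[fəftəxwəvrəsˈtu]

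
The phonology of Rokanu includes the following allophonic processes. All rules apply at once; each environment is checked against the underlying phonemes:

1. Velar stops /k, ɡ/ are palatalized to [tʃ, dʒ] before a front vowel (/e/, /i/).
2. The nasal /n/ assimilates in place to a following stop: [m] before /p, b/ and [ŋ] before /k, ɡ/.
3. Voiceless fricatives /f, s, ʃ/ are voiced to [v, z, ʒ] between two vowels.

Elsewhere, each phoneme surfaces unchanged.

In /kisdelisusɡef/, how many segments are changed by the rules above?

Segments that undergo a rule: /k/ → [tʃ] (rule 1); /s/ → [z] (rule 3); /ɡ/ → [dʒ] (rule 1).
All other segments surface unchanged.

3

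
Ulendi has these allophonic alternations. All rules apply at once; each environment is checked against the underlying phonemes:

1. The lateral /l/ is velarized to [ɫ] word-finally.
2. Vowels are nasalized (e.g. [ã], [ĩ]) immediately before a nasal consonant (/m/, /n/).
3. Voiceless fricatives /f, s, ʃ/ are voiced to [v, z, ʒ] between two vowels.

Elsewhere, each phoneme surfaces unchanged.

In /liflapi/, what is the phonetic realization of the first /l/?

/l/ (word-initial): rule 1 targets it, but not word-finally → unchanged [l].

[l]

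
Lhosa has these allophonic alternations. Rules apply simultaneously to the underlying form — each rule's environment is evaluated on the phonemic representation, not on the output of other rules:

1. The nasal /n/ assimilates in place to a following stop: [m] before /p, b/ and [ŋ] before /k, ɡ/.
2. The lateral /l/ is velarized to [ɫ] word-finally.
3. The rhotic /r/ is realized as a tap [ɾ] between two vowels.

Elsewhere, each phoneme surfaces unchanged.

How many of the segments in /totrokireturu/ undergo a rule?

Segments that undergo a rule: /r/ → [ɾ] (rule 3); /r/ → [ɾ] (rule 3).
All other segments surface unchanged.

2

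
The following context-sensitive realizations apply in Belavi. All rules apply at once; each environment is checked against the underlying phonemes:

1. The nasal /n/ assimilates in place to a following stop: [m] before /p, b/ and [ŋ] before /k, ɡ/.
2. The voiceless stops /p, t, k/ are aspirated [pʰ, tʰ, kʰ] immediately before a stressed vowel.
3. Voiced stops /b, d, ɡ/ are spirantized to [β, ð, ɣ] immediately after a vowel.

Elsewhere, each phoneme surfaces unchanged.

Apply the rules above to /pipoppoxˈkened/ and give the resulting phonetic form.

[pipoppoxˈkʰeneð]

/p/ — word-initial; rule 2 does not apply here → [p].
/i/ — not in any rule's target class → [i].
/p/ — between /i/ and /o/; rule 2 does not apply here → [p].
/o/ (between /p/ and /p/): no rule targets it → [o].
/p/ (between /o/ and /p/): rule 2 targets it, but not immediately before a stressed vowel → unchanged [p].
/p/ (between /p/ and /o/): rule 2 targets it, but not immediately before a stressed vowel → unchanged [p].
/o/ stays [o].
/x/ (between /o/ and /k/): no rule targets it → [x].
Rule 2 applies to /k/ (between /x/ and /e/: immediately before a stressed vowel) → [kʰ].
/e/ stays [e].
/n/ (between /e/ and /e/) fails the environment for rule 1, so it stays [n].
/e/ stays [e].
/d/ — word-final, immediately after a vowel — surfaces as [ð] (rule 3).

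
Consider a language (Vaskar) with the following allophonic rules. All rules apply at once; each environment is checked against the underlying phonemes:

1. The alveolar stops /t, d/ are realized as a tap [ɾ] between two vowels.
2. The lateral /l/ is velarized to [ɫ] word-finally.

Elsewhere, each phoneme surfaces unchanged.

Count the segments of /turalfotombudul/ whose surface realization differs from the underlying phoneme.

Segments that undergo a rule: /t/ → [ɾ] (rule 1); /d/ → [ɾ] (rule 1); /l/ → [ɫ] (rule 2).
All other segments surface unchanged.

3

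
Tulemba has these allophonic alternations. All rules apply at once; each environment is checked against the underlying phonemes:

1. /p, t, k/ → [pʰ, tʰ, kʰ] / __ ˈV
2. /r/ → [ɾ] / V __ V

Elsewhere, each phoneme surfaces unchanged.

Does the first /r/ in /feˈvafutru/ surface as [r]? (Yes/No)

Yes

/r/ (between /t/ and /u/): rule 2 targets it, but not between two vowels → unchanged [r].
The actual realization is [r], which matches [r].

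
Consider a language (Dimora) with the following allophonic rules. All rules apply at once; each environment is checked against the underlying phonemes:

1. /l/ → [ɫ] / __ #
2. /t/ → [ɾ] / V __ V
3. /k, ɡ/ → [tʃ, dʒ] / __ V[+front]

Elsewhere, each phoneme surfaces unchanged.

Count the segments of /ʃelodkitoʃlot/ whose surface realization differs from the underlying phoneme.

2

Segments that undergo a rule: /k/ → [tʃ] (rule 3); /t/ → [ɾ] (rule 2).
All other segments surface unchanged.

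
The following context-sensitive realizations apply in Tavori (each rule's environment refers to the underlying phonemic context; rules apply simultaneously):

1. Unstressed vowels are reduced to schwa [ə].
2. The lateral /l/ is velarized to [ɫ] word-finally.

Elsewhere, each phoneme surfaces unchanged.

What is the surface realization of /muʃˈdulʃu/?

[məʃˈdulʃə]

/u/ — between /m/ and /ʃ/, in an unstressed syllable — surfaces as [ə] (rule 1).
/u/ (between /d/ and /l/) is in the target of rule 1 but the environment (in an unstressed syllable) is not met → [u].
/l/ (between /u/ and /ʃ/): rule 2 targets it, but not word-finally → unchanged [l].
/u/ meets the environment for rule 1 (in an unstressed syllable) → [ə].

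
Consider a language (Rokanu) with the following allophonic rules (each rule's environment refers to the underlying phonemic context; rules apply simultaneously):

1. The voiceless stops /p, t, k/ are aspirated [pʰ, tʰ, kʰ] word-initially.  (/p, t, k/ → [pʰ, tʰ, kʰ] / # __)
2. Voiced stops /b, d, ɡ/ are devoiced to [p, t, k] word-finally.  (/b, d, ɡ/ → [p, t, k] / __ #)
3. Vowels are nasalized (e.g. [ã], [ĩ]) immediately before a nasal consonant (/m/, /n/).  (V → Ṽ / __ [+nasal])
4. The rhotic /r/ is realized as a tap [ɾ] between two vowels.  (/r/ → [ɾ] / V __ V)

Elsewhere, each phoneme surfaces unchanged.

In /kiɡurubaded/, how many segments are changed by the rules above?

Segments that undergo a rule: /k/ → [kʰ] (rule 1); /r/ → [ɾ] (rule 4); /d/ → [t] (rule 2).
All other segments surface unchanged.

3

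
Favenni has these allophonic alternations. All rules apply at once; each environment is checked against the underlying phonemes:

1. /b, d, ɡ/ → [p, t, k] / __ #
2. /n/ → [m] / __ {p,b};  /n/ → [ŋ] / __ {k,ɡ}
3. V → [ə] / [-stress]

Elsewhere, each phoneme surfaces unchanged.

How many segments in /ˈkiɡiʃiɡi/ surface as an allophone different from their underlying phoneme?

3

Segments that undergo a rule: /i/ → [ə] (rule 3); /i/ → [ə] (rule 3); /i/ → [ə] (rule 3).
All other segments surface unchanged.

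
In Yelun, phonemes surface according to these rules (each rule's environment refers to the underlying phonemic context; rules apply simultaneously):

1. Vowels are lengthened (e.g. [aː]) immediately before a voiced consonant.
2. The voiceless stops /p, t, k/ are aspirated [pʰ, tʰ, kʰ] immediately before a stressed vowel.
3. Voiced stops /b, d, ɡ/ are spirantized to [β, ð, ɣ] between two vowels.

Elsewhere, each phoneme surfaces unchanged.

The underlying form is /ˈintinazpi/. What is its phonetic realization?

[ˈiːntiːnaːzpi]

/i/ meets the environment for rule 1 (before a voiced consonant) → [iː].
/n/ (between /i/ and /t/) is unaffected → [n].
/t/ (between /n/ and /i/): rule 2 targets it, but not immediately before a stressed vowel → unchanged [t].
/i/ (between /t/ and /n/) occurs before a voiced consonant → [iː] by rule 1.
/n/ — not in any rule's target class → [n].
/a/ (between /n/ and /z/) occurs before a voiced consonant → [aː] by rule 1.
/z/ stays [z].
/p/ (between /z/ and /i/) is in the target of rule 2 but the environment (immediately before a stressed vowel) is not met → [p].
/i/ (word-final): rule 1 targets it, but not before a voiced consonant → unchanged [i].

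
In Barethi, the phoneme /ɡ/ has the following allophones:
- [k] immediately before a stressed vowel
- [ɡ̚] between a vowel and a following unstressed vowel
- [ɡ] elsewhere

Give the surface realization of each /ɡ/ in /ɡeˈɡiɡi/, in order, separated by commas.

Occurrence 1 (position 1): no conditioning environment matches → elsewhere allophone [ɡ].
Occurrence 2 (position 3): immediately before a stressed vowel → [k].
Occurrence 3 (position 5): between a vowel and a following unstressed vowel → [ɡ̚].

[ɡ], [k], [ɡ̚]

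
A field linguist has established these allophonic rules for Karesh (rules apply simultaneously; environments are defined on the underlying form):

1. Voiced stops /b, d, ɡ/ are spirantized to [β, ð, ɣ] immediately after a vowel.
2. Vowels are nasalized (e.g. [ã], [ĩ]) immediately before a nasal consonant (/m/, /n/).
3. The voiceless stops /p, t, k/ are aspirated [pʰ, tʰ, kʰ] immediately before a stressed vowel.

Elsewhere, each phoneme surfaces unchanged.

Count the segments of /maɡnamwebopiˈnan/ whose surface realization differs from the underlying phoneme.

Segments that undergo a rule: /ɡ/ → [ɣ] (rule 1); /a/ → [ã] (rule 2); /b/ → [β] (rule 1); /i/ → [ĩ] (rule 2); /a/ → [ã] (rule 2).
All other segments surface unchanged.

5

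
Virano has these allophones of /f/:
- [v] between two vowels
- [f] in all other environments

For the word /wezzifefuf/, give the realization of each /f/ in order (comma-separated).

[v], [v], [f]

Occurrence 1 (position 6): between two vowels → [v].
Occurrence 2 (position 8): between two vowels → [v].
Occurrence 3 (position 10): no conditioning environment matches → elsewhere allophone [f].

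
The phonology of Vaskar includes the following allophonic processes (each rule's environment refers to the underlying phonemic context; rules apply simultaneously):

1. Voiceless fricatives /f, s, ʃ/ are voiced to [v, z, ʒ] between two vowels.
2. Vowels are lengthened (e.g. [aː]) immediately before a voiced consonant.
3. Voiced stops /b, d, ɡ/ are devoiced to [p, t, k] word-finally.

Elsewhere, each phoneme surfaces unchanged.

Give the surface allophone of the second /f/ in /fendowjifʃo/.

/f/ (between /i/ and /ʃ/) fails the environment for rule 1, so it stays [f].

[f]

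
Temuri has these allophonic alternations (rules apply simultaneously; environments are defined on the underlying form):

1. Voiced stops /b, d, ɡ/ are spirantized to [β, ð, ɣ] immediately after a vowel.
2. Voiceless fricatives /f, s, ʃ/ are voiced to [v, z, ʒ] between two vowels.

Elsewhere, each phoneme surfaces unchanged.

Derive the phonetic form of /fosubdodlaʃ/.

/f/ (word-initial) is in the target of rule 2 but the environment (between two vowels) is not met → [f].
/o/ (between /f/ and /s/): no rule targets it → [o].
/s/ (between /o/ and /u/): between two vowels, so rule 2 applies → [z].
/u/ — not in any rule's target class → [u].
/b/ (between /u/ and /d/) occurs immediately after a vowel → [β] by rule 1.
/d/ (between /b/ and /o/) is in the target of rule 1 but the environment (immediately after a vowel) is not met → [d].
/o/ stays [o].
/d/ (between /o/ and /l/): immediately after a vowel, so rule 1 applies → [ð].
/l/ stays [l].
/a/ (between /l/ and /ʃ/) is unaffected → [a].
/ʃ/ (word-final) fails the environment for rule 2, so it stays [ʃ].

[fozuβdoðlaʃ]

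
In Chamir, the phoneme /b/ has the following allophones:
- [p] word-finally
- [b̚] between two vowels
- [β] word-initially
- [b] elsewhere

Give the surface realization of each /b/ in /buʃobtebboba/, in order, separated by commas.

Occurrence 1 (position 1): word-initially → [β].
Occurrence 2 (position 5): no conditioning environment matches → elsewhere allophone [b].
Occurrence 3 (position 8): no conditioning environment matches → elsewhere allophone [b].
Occurrence 4 (position 9): no conditioning environment matches → elsewhere allophone [b].
Occurrence 5 (position 11): between two vowels → [b̚].

[β], [b], [b], [b], [b̚]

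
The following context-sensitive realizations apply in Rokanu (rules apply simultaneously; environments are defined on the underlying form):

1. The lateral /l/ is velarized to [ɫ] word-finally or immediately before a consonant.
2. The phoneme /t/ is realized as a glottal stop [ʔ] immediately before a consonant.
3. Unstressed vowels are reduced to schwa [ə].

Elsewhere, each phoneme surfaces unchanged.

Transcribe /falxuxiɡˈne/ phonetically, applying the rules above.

[fəɫxəxəɡˈne]

/a/ (between /f/ and /l/): in an unstressed syllable, so rule 3 applies → [ə].
/l/ — between /a/ and /x/, word-finally or immediately before a consonant — surfaces as [ɫ] (rule 1).
/u/ — between /x/ and /x/, in an unstressed syllable — surfaces as [ə] (rule 3).
/i/ — between /x/ and /ɡ/, in an unstressed syllable — surfaces as [ə] (rule 3).
/e/ — word-final; rule 3 does not apply here → [e].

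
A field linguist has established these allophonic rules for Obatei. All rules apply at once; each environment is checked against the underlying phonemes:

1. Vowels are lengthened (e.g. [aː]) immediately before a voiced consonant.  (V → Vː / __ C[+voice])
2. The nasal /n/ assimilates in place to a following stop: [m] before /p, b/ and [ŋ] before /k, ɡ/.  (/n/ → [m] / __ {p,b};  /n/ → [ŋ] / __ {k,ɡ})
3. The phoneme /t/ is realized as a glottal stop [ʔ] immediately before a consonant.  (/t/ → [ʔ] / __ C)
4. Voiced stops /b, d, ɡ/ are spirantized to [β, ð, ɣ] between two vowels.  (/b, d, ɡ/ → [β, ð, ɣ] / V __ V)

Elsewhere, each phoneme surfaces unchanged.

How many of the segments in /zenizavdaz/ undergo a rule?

4

Segments that undergo a rule: /e/ → [eː] (rule 1); /i/ → [iː] (rule 1); /a/ → [aː] (rule 1); /a/ → [aː] (rule 1).
All other segments surface unchanged.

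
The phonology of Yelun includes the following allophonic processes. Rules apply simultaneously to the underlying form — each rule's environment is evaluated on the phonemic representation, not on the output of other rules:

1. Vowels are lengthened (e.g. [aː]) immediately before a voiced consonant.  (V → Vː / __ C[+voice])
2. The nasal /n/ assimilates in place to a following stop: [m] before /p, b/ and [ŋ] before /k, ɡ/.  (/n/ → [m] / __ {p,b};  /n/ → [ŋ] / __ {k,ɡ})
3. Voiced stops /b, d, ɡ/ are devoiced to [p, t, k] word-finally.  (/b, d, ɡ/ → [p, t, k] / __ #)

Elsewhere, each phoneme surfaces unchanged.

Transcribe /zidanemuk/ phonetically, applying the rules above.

[ziːdaːneːmuk]

/z/ (word-initial) is unaffected → [z].
/i/ (between /z/ and /d/): before a voiced consonant, so rule 1 applies → [iː].
/d/ (between /i/ and /a/) fails the environment for rule 3, so it stays [d].
/a/ meets the environment for rule 1 (before a voiced consonant) → [aː].
/n/ — between /a/ and /e/; rule 2 does not apply here → [n].
/e/ meets the environment for rule 1 (before a voiced consonant) → [eː].
/m/ (between /e/ and /u/) is unaffected → [m].
/u/ (between /m/ and /k/) is in the target of rule 1 but the environment (before a voiced consonant) is not met → [u].
/k/ — not in any rule's target class → [k].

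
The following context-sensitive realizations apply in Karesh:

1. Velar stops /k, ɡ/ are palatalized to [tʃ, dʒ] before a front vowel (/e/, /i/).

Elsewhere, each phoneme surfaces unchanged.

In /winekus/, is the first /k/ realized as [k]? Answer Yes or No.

Yes

/k/ (between /e/ and /u/) is in the target of rule 1 but the environment (before a front vowel) is not met → [k].
The actual realization is [k], which matches [k].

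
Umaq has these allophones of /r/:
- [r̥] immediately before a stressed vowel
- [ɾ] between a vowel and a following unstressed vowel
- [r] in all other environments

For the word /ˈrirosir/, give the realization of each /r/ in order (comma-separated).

Occurrence 1 (position 1): immediately before a stressed vowel → [r̥].
Occurrence 2 (position 3): between a vowel and a following unstressed vowel → [ɾ].
Occurrence 3 (position 7): no conditioning environment matches → elsewhere allophone [r].

[r̥], [ɾ], [r]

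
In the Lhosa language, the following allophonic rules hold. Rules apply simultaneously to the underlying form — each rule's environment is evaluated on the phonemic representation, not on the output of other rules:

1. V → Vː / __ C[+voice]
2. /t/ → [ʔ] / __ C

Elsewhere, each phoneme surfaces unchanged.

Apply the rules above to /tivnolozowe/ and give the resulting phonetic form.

/t/ (word-initial) fails the environment for rule 2, so it stays [t].
/i/ meets the environment for rule 1 (before a voiced consonant) → [iː].
/v/ (between /i/ and /n/): no rule targets it → [v].
/n/ (between /v/ and /o/): no rule targets it → [n].
/o/ — between /n/ and /l/, before a voiced consonant — surfaces as [oː] (rule 1).
/l/ (between /o/ and /o/): no rule targets it → [l].
/o/ — between /l/ and /z/, before a voiced consonant — surfaces as [oː] (rule 1).
/z/ stays [z].
/o/ — between /z/ and /w/, before a voiced consonant — surfaces as [oː] (rule 1).
/w/ — not in any rule's target class → [w].
/e/ (word-final) fails the environment for rule 1, so it stays [e].

[tiːvnoːloːzoːwe]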